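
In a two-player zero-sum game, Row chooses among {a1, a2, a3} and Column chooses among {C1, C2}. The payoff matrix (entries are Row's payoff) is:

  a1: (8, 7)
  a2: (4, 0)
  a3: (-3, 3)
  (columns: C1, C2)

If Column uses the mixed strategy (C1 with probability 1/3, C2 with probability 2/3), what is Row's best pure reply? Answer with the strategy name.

Expected payoff of a1: (1/3)·8 + (2/3)·7 = 22/3.
Expected payoff of a2: (1/3)·4 + (2/3)·0 = 4/3.
Expected payoff of a3: (1/3)·(-3) + (2/3)·3 = 1.
The largest is 22/3, so Row's best response is a1.

a1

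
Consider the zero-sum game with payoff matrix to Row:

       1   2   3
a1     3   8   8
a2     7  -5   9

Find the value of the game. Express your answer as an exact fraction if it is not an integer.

71/17

Row minima: a1 → 3, a2 → -5; maximin = 3.
Column maxima: 1 → 7, 2 → 8, 3 → 9; minimax = 7.
3 ≠ 7, so there is no saddle point; optimal play is mixed.
3 is strictly dominated by 1 (it gives Row strictly more in every row), so Column never plays it.
On the remaining 2×2 (a1, a2 vs 1, 2):
Let Row play a1 with probability p. Expected payoff against 1: 3p + 7(1−p) = −4p + 7; against 2: 8p + (-5)(1−p) = 13p − 5.
Setting these equal: −4p + 7 = 13p − 5 ⇒ −17p = -12 ⇒ p = 12/17, and the value is (-4)·(12/17) + 7 = 71/17.
For Column: with q = P(1), equating a1's and a2's payoffs gives −5q + 8 = 12q − 5 ⇒ q = 13/17.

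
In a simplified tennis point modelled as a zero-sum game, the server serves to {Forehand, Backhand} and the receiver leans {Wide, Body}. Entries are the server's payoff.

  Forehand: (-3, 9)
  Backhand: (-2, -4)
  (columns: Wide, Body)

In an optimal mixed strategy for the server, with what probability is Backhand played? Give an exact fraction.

6/7

Row minima: Forehand → -3, Backhand → -4; maximin = -3.
Column maxima: Wide → -2, Body → 9; minimax = -2.
-3 ≠ -2, so there is no saddle point; optimal play is mixed.
Let the server play Forehand with probability p. Expected payoff against Wide: (-3)p + (-2)(1−p) = −p − 2; against Body: 9p + (-4)(1−p) = 13p − 4.
Setting these equal: −p − 2 = 13p − 4 ⇒ −14p = -2 ⇒ p = 1/7, and the value is (-1)·(1/7) − 2 = -15/7.
For the receiver: with q = P(Wide), equating Forehand's and Backhand's payoffs gives −12q + 9 = 2q − 4 ⇒ q = 13/14.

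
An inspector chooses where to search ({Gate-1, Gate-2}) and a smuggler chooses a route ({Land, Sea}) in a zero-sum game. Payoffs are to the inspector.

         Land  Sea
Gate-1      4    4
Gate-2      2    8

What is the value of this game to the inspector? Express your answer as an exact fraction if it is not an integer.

4

Row minima: Gate-1 → 4, Gate-2 → 2; maximin = 4.
Column maxima: Land → 4, Sea → 8; minimax = 4.
Since maximin = minimax = 4, there is a saddle point and the value is 4.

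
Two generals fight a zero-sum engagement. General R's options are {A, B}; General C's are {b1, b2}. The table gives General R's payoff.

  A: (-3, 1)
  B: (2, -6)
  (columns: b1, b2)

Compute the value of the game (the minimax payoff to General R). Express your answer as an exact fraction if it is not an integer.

-4/3

Row minima: A → -3, B → -6; maximin = -3.
Column maxima: b1 → 2, b2 → 1; minimax = 1.
-3 ≠ 1, so there is no saddle point; optimal play is mixed.
Let General R play A with probability p. Expected payoff against b1: (-3)p + 2(1−p) = −5p + 2; against b2: 1p + (-6)(1−p) = 7p − 6.
Setting these equal: −5p + 2 = 7p − 6 ⇒ −12p = -8 ⇒ p = 2/3, and the value is (-5)·(2/3) + 2 = -4/3.
For General C: with q = P(b1), equating A's and B's payoffs gives −4q + 1 = 8q − 6 ⇒ q = 7/12.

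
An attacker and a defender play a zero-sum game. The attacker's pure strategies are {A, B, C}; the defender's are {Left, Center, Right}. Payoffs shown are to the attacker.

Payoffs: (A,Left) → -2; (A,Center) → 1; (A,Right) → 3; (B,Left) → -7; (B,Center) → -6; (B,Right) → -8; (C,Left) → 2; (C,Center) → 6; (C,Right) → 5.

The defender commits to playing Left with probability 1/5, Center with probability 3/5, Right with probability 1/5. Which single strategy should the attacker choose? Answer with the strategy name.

Expected payoff of A: (1/5)·(-2) + (3/5)·1 + (1/5)·3 = 4/5.
Expected payoff of B: (1/5)·(-7) + (3/5)·(-6) + (1/5)·(-8) = -33/5.
Expected payoff of C: (1/5)·2 + (3/5)·6 + (1/5)·5 = 5.
The largest is 5, so the attacker's best response is C.

C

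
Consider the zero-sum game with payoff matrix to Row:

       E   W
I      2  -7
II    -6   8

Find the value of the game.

-26/23

Row minima: I → -7, II → -6; maximin = -6.
Column maxima: E → 2, W → 8; minimax = 2.
-6 ≠ 2, so there is no saddle point; optimal play is mixed.
Let Row play I with probability p. Expected payoff against E: 2p + (-6)(1−p) = 8p − 6; against W: (-7)p + 8(1−p) = −15p + 8.
Setting these equal: 8p − 6 = −15p + 8 ⇒ 23p = 14 ⇒ p = 14/23, and the value is (8)·(14/23) − 6 = -26/23.
For Column: with q = P(E), equating I's and II's payoffs gives 9q − 7 = −14q + 8 ⇒ q = 15/23.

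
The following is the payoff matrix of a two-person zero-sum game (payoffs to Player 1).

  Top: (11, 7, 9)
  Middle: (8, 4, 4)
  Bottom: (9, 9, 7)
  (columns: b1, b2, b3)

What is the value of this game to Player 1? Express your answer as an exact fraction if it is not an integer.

Row minima: Top → 7, Middle → 4, Bottom → 7; maximin = 7.
Column maxima: b1 → 11, b2 → 9, b3 → 9; minimax = 9.
7 ≠ 9, so there is no saddle point; optimal play is mixed.
Middle is strictly dominated by Top, so Player 1 never plays it.
b1 is strictly dominated by b3 (it gives Player 1 strictly more in every row), so Player 2 never plays it.
On the remaining 2×2 (Top, Bottom vs b2, b3):
Let Player 1 play Top with probability p. Expected payoff against b2: 7p + 9(1−p) = −2p + 9; against b3: 9p + 7(1−p) = 2p + 7.
Setting these equal: −2p + 9 = 2p + 7 ⇒ −4p = -2 ⇒ p = 1/2, and the value is (-2)·(1/2) + 9 = 8.
For Player 2: with q = P(b2), equating Top's and Bottom's payoffs gives −2q + 9 = 2q + 7 ⇒ q = 1/2.

8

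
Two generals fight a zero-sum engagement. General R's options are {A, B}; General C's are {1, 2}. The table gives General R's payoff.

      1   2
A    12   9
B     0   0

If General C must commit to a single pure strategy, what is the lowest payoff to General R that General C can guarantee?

9

Column maxima: 1 → 12, 2 → 9.
The smallest of these is 9.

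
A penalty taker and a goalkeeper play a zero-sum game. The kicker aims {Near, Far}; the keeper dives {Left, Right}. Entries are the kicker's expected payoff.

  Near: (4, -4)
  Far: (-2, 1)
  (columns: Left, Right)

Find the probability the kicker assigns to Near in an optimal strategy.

Row minima: Near → -4, Far → -2; maximin = -2.
Column maxima: Left → 4, Right → 1; minimax = 1.
-2 ≠ 1, so there is no saddle point; optimal play is mixed.
Let the kicker play Near with probability p. Expected payoff against Left: 4p + (-2)(1−p) = 6p − 2; against Right: (-4)p + 1(1−p) = −5p + 1.
Setting these equal: 6p − 2 = −5p + 1 ⇒ 11p = 3 ⇒ p = 3/11, and the value is (6)·(3/11) − 2 = -4/11.
For the keeper: with q = P(Left), equating Near's and Far's payoffs gives 8q − 4 = −3q + 1 ⇒ q = 5/11.

3/11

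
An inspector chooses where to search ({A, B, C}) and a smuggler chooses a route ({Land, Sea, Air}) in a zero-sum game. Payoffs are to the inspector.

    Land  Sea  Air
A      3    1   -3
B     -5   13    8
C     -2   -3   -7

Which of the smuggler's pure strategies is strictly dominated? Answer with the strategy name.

Sea

Air holds the inspector's payoff strictly below Sea in every row: -3 < 1, 8 < 13, -7 < -3.
So Sea is strictly dominated for the smuggler.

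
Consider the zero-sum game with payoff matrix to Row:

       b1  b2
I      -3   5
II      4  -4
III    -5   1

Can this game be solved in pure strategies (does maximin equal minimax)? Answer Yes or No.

Row minima: I → -3, II → -4, III → -5; maximin = -3.
Column maxima: b1 → 4, b2 → 5; minimax = 4.
-3 ≠ 4, so no pure-strategy equilibrium exists.

No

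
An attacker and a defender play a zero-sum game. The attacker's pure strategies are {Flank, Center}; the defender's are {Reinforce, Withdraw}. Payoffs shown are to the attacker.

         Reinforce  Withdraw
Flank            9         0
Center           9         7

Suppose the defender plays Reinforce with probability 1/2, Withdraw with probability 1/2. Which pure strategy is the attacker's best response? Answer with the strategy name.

Expected payoff of Flank: (1/2)·9 + (1/2)·0 = 9/2.
Expected payoff of Center: (1/2)·9 + (1/2)·7 = 8.
The largest is 8, so the attacker's best response is Center.

Center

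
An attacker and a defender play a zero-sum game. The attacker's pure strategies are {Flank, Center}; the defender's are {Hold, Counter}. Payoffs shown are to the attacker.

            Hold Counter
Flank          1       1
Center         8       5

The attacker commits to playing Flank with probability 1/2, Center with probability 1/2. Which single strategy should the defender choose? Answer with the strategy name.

Counter

If the defender plays Hold, the attacker's expected payoff is (1/2)·1 + (1/2)·8 = 9/2.
If the defender plays Counter, the attacker's expected payoff is (1/2)·1 + (1/2)·5 = 3.
The defender minimizes the attacker's payoff; the smallest is 3, so the best response is Counter.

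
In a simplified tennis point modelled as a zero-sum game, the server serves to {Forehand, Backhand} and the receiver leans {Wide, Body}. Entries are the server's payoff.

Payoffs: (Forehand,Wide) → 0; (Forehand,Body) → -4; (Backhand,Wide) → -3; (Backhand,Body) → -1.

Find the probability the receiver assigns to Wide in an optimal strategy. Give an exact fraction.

Row minima: Forehand → -4, Backhand → -3; maximin = -3.
Column maxima: Wide → 0, Body → -1; minimax = -1.
-3 ≠ -1, so there is no saddle point; optimal play is mixed.
Let the server play Forehand with probability p. Expected payoff against Wide: 0p + (-3)(1−p) = 3p − 3; against Body: (-4)p + (-1)(1−p) = −3p − 1.
Setting these equal: 3p − 3 = −3p − 1 ⇒ 6p = 2 ⇒ p = 1/3, and the value is (3)·(1/3) − 3 = -2.
For the receiver: with q = P(Wide), equating Forehand's and Backhand's payoffs gives 4q − 4 = −2q − 1 ⇒ q = 1/2.

1/2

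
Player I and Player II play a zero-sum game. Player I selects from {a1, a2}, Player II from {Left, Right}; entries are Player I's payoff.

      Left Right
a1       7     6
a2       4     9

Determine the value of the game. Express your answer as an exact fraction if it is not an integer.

Row minima: a1 → 6, a2 → 4; maximin = 6.
Column maxima: Left → 7, Right → 9; minimax = 7.
6 ≠ 7, so there is no saddle point; optimal play is mixed.
Let Player I play a1 with probability p. Expected payoff against Left: 7p + 4(1−p) = 3p + 4; against Right: 6p + 9(1−p) = −3p + 9.
Setting these equal: 3p + 4 = −3p + 9 ⇒ 6p = 5 ⇒ p = 5/6, and the value is (3)·(5/6) + 4 = 13/2.
For Player II: with q = P(Left), equating a1's and a2's payoffs gives q + 6 = −5q + 9 ⇒ q = 1/2.

13/2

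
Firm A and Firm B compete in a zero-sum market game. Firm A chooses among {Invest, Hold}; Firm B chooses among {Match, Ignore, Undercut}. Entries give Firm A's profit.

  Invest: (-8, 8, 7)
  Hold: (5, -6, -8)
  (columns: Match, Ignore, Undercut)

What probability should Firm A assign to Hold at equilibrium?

Row minima: Invest → -8, Hold → -8; maximin = -8.
Column maxima: Match → 5, Ignore → 8, Undercut → 7; minimax = 5.
-8 ≠ 5, so there is no saddle point; optimal play is mixed.
Ignore is strictly dominated by Undercut (it gives Firm A strictly more in every row), so Firm B never plays it.
On the remaining 2×2 (Invest, Hold vs Match, Undercut):
Let Firm A play Invest with probability p. Expected payoff against Match: (-8)p + 5(1−p) = −13p + 5; against Undercut: 7p + (-8)(1−p) = 15p − 8.
Setting these equal: −13p + 5 = 15p − 8 ⇒ −28p = -13 ⇒ p = 13/28, and the value is (-13)·(13/28) + 5 = -29/28.
For Firm B: with q = P(Match), equating Invest's and Hold's payoffs gives −15q + 7 = 13q − 8 ⇒ q = 15/28.

15/28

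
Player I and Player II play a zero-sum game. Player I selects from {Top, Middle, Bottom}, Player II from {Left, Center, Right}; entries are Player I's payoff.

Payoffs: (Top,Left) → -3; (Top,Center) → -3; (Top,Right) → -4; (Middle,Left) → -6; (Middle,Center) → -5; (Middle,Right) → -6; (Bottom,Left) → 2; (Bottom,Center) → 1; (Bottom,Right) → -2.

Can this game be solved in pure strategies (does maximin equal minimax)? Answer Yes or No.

Row minima: Top → -4, Middle → -6, Bottom → -2; maximin = -2.
Column maxima: Left → 2, Center → 1, Right → -2; minimax = -2.
maximin = minimax = -2, so a saddle point exists.

Yes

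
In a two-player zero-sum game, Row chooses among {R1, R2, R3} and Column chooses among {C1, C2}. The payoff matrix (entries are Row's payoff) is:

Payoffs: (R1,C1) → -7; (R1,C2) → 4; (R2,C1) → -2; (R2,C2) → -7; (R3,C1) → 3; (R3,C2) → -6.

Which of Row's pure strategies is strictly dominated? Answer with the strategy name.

R3 gives a strictly higher payoff than R2 against every column: 3 > -2, -6 > -7.
So R2 is strictly dominated and Row never plays it.

R2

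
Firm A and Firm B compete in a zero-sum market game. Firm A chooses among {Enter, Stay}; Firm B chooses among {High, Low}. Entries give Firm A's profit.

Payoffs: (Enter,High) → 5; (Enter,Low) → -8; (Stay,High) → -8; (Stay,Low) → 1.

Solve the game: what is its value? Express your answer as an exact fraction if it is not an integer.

Row minima: Enter → -8, Stay → -8; maximin = -8.
Column maxima: High → 5, Low → 1; minimax = 1.
-8 ≠ 1, so there is no saddle point; optimal play is mixed.
Let Firm A play Enter with probability p. Expected payoff against High: 5p + (-8)(1−p) = 13p − 8; against Low: (-8)p + 1(1−p) = −9p + 1.
Setting these equal: 13p − 8 = −9p + 1 ⇒ 22p = 9 ⇒ p = 9/22, and the value is (13)·(9/22) − 8 = -59/22.
For Firm B: with q = P(High), equating Enter's and Stay's payoffs gives 13q − 8 = −9q + 1 ⇒ q = 9/22.

-59/22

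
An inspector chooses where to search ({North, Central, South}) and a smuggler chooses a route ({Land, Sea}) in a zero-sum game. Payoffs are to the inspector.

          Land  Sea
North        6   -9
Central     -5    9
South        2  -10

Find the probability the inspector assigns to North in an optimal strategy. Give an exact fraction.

14/29

Row minima: North → -9, Central → -5, South → -10; maximin = -5.
Column maxima: Land → 6, Sea → 9; minimax = 6.
-5 ≠ 6, so there is no saddle point; optimal play is mixed.
South is strictly dominated by North, so the inspector never plays it.
On the remaining 2×2 (North, Central vs Land, Sea):
Let the inspector play North with probability p. Expected payoff against Land: 6p + (-5)(1−p) = 11p − 5; against Sea: (-9)p + 9(1−p) = −18p + 9.
Setting these equal: 11p − 5 = −18p + 9 ⇒ 29p = 14 ⇒ p = 14/29, and the value is (11)·(14/29) − 5 = 9/29.
For the smuggler: with q = P(Land), equating North's and Central's payoffs gives 15q − 9 = −14q + 9 ⇒ q = 18/29.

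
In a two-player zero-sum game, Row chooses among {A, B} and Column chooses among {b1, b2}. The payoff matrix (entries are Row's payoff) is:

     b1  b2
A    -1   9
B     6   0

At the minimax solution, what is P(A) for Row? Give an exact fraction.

3/8

Row minima: A → -1, B → 0; maximin = 0.
Column maxima: b1 → 6, b2 → 9; minimax = 6.
0 ≠ 6, so there is no saddle point; optimal play is mixed.
Let Row play A with probability p. Expected payoff against b1: (-1)p + 6(1−p) = −7p + 6; against b2: 9p + 0(1−p) = 9p.
Setting these equal: −7p + 6 = 9p ⇒ −16p = -6 ⇒ p = 3/8, and the value is (-7)·(3/8) + 6 = 27/8.
For Column: with q = P(b1), equating A's and B's payoffs gives −10q + 9 = 6q ⇒ q = 9/16.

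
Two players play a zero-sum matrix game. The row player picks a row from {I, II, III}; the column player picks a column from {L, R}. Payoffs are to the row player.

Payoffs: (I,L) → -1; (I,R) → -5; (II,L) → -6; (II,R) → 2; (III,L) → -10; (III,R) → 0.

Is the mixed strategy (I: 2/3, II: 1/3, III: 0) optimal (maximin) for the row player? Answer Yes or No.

Against L this mix gives (2/3)·(-1) + (1/3)·(-6) = -8/3.
Against R this mix gives (2/3)·(-5) + (1/3)·2 = -8/3.
All of the column player's active replies (L, R) yield -8/3, and no column does worse for the row player. The mix makes the column player indifferent and guarantees -8/3, so it is optimal.

Yes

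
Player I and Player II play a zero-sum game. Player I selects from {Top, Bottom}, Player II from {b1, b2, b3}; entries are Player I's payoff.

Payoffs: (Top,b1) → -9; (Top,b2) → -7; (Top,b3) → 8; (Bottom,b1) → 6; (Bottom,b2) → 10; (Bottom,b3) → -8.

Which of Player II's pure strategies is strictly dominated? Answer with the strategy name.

b2

b1 holds Player I's payoff strictly below b2 in every row: -9 < -7, 6 < 10.
So b2 is strictly dominated for Player II.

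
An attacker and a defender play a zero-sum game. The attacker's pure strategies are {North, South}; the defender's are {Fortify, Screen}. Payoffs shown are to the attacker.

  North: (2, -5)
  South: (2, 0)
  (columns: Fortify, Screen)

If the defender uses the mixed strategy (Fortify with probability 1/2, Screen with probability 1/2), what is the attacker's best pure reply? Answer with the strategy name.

South

Expected payoff of North: (1/2)·2 + (1/2)·(-5) = -3/2.
Expected payoff of South: (1/2)·2 + (1/2)·0 = 1.
The largest is 1, so the attacker's best response is South.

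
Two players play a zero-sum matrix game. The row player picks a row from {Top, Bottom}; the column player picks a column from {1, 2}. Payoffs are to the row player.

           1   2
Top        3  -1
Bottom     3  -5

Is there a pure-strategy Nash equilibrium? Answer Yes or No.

Yes

Row minima: Top → -1, Bottom → -5; maximin = -1.
Column maxima: 1 → 3, 2 → -1; minimax = -1.
maximin = minimax = -1, so a saddle point exists.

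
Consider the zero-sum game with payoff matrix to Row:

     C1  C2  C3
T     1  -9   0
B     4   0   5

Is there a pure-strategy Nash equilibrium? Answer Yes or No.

Yes

Row minima: T → -9, B → 0; maximin = 0.
Column maxima: C1 → 4, C2 → 0, C3 → 5; minimax = 0.
maximin = minimax = 0, so a saddle point exists.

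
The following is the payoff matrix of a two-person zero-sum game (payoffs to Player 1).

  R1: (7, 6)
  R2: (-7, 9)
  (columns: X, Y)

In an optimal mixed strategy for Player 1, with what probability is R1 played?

16/17

Row minima: R1 → 6, R2 → -7; maximin = 6.
Column maxima: X → 7, Y → 9; minimax = 7.
6 ≠ 7, so there is no saddle point; optimal play is mixed.
Let Player 1 play R1 with probability p. Expected payoff against X: 7p + (-7)(1−p) = 14p − 7; against Y: 6p + 9(1−p) = −3p + 9.
Setting these equal: 14p − 7 = −3p + 9 ⇒ 17p = 16 ⇒ p = 16/17, and the value is (14)·(16/17) − 7 = 105/17.
For Player 2: with q = P(X), equating R1's and R2's payoffs gives q + 6 = −16q + 9 ⇒ q = 3/17.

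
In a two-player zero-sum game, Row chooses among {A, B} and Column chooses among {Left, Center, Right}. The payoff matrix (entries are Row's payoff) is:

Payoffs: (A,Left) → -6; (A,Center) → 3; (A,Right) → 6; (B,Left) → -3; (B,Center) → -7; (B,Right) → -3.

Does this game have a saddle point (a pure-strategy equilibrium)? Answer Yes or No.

Row minima: A → -6, B → -7; maximin = -6.
Column maxima: Left → -3, Center → 3, Right → 6; minimax = -3.
-6 ≠ -3, so no pure-strategy equilibrium exists.

No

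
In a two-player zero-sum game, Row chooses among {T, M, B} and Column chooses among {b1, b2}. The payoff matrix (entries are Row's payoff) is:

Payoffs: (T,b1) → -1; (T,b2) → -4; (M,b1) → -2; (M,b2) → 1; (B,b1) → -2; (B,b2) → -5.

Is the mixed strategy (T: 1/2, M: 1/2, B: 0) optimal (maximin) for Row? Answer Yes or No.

Against b1 this mix gives (1/2)·(-1) + (1/2)·(-2) = -3/2.
Against b2 this mix gives (1/2)·(-4) + (1/2)·1 = -3/2.
All of Column's active replies (b1, b2) yield -3/2, and no column does worse for Row. The mix makes Column indifferent and guarantees -3/2, so it is optimal.

Yes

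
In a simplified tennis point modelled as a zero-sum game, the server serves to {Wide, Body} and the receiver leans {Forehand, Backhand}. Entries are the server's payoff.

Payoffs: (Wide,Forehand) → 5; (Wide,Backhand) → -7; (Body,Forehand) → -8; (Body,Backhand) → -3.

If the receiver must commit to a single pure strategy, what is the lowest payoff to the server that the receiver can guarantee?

Column maxima: Forehand → 5, Backhand → -3.
The smallest of these is -3.

-3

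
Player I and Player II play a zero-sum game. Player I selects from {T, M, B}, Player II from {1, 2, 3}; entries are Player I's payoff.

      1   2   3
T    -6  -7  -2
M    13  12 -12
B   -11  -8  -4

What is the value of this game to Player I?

-108/29

Row minima: T → -7, M → -12, B → -11; maximin = -7.
Column maxima: 1 → 13, 2 → 12, 3 → -2; minimax = -2.
-7 ≠ -2, so there is no saddle point; optimal play is mixed.
B is strictly dominated by T, so Player I never plays it.
With B eliminated, 1 is strictly dominated by 2 (it gives Player I strictly more in every remaining row), so Player II never plays it.
On the remaining 2×2 (T, M vs 2, 3):
Let Player I play T with probability p. Expected payoff against 2: (-7)p + 12(1−p) = −19p + 12; against 3: (-2)p + (-12)(1−p) = 10p − 12.
Setting these equal: −19p + 12 = 10p − 12 ⇒ −29p = -24 ⇒ p = 24/29, and the value is (-19)·(24/29) + 12 = -108/29.
For Player II: with q = P(2), equating T's and M's payoffs gives −5q − 2 = 24q − 12 ⇒ q = 10/29.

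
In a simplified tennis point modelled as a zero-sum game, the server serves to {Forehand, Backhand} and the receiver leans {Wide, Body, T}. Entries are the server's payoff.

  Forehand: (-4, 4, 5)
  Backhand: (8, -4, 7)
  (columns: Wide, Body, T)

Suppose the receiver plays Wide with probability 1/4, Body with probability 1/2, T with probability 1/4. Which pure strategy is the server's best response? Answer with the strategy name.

Forehand

Expected payoff of Forehand: (1/4)·(-4) + (1/2)·4 + (1/4)·5 = 9/4.
Expected payoff of Backhand: (1/4)·8 + (1/2)·(-4) + (1/4)·7 = 7/4.
The largest is 9/4, so the server's best response is Forehand.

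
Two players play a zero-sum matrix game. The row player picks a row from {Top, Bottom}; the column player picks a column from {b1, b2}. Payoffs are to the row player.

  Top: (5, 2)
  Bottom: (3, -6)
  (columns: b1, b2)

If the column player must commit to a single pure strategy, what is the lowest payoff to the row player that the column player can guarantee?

2

Column maxima: b1 → 5, b2 → 2.
The smallest of these is 2.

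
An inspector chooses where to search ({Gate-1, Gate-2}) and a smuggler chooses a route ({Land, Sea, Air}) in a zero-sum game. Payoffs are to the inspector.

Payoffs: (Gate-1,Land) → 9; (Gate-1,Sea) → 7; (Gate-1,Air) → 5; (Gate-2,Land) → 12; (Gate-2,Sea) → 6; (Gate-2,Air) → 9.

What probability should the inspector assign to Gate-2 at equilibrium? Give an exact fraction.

Row minima: Gate-1 → 5, Gate-2 → 6; maximin = 6.
Column maxima: Land → 12, Sea → 7, Air → 9; minimax = 7.
6 ≠ 7, so there is no saddle point; optimal play is mixed.
Land is strictly dominated by Sea (it gives the inspector strictly more in every row), so the smuggler never plays it.
On the remaining 2×2 (Gate-1, Gate-2 vs Sea, Air):
Let the inspector play Gate-1 with probability p. Expected payoff against Sea: 7p + 6(1−p) = p + 6; against Air: 5p + 9(1−p) = −4p + 9.
Setting these equal: p + 6 = −4p + 9 ⇒ 5p = 3 ⇒ p = 3/5, and the value is (1)·(3/5) + 6 = 33/5.
For the smuggler: with q = P(Sea), equating Gate-1's and Gate-2's payoffs gives 2q + 5 = −3q + 9 ⇒ q = 4/5.

2/5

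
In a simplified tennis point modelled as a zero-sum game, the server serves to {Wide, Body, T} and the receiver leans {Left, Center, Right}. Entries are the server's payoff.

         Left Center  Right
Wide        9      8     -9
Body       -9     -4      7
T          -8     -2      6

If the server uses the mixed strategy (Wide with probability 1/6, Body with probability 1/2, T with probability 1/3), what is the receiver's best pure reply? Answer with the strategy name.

Left

If the receiver plays Left, the server's expected payoff is (1/6)·9 + (1/2)·(-9) + (1/3)·(-8) = -17/3.
If the receiver plays Center, the server's expected payoff is (1/6)·8 + (1/2)·(-4) + (1/3)·(-2) = -4/3.
If the receiver plays Right, the server's expected payoff is (1/6)·(-9) + (1/2)·7 + (1/3)·6 = 4.
The receiver minimizes the server's payoff; the smallest is -17/3, so the best response is Left.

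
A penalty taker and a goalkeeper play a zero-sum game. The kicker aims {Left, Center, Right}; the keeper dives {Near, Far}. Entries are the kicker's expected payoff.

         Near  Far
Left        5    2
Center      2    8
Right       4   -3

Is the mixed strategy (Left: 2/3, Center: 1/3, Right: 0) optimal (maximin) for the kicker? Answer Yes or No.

Yes

Against Near this mix gives (2/3)·5 + (1/3)·2 = 4.
Against Far this mix gives (2/3)·2 + (1/3)·8 = 4.
All of the keeper's active replies (Near, Far) yield 4, and no column does worse for the kicker. The mix makes the keeper indifferent and guarantees 4, so it is optimal.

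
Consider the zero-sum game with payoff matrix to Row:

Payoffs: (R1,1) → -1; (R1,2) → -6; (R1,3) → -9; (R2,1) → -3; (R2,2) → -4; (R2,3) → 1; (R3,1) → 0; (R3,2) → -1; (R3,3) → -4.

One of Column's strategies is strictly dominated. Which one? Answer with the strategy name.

1

2 holds Row's payoff strictly below 1 in every row: -6 < -1, -4 < -3, -1 < 0.
So 1 is strictly dominated for Column.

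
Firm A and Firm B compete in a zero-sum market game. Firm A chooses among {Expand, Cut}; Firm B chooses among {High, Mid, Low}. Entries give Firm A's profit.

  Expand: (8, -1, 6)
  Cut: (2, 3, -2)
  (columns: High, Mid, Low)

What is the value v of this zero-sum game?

Row minima: Expand → -1, Cut → -2; maximin = -1.
Column maxima: High → 8, Mid → 3, Low → 6; minimax = 3.
-1 ≠ 3, so there is no saddle point; optimal play is mixed.
High is strictly dominated by Low (it gives Firm A strictly more in every row), so Firm B never plays it.
On the remaining 2×2 (Expand, Cut vs Mid, Low):
Let Firm A play Expand with probability p. Expected payoff against Mid: (-1)p + 3(1−p) = −4p + 3; against Low: 6p + (-2)(1−p) = 8p − 2.
Setting these equal: −4p + 3 = 8p − 2 ⇒ −12p = -5 ⇒ p = 5/12, and the value is (-4)·(5/12) + 3 = 4/3.
For Firm B: with q = P(Mid), equating Expand's and Cut's payoffs gives −7q + 6 = 5q − 2 ⇒ q = 2/3.

4/3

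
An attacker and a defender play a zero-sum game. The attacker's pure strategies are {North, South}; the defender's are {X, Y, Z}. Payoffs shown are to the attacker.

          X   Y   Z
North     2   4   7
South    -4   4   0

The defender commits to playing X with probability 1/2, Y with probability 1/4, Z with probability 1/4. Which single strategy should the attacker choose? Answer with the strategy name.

North

Expected payoff of North: (1/2)·2 + (1/4)·4 + (1/4)·7 = 15/4.
Expected payoff of South: (1/2)·(-4) + (1/4)·4 + (1/4)·0 = -1.
The largest is 15/4, so the attacker's best response is North.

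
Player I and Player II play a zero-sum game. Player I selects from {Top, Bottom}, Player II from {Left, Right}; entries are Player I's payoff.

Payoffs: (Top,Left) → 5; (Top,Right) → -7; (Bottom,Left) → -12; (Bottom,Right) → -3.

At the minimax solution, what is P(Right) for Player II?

17/21

Row minima: Top → -7, Bottom → -12; maximin = -7.
Column maxima: Left → 5, Right → -3; minimax = -3.
-7 ≠ -3, so there is no saddle point; optimal play is mixed.
Let Player I play Top with probability p. Expected payoff against Left: 5p + (-12)(1−p) = 17p − 12; against Right: (-7)p + (-3)(1−p) = −4p − 3.
Setting these equal: 17p − 12 = −4p − 3 ⇒ 21p = 9 ⇒ p = 3/7, and the value is (17)·(3/7) − 12 = -33/7.
For Player II: with q = P(Left), equating Top's and Bottom's payoffs gives 12q − 7 = −9q − 3 ⇒ q = 4/21.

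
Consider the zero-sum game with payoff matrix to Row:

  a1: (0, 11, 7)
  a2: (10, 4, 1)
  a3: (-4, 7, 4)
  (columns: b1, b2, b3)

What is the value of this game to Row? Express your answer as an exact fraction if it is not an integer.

35/8

Row minima: a1 → 0, a2 → 1, a3 → -4; maximin = 1.
Column maxima: b1 → 10, b2 → 11, b3 → 7; minimax = 7.
1 ≠ 7, so there is no saddle point; optimal play is mixed.
a3 is strictly dominated by a1, so Row never plays it.
b2 is strictly dominated by b3 (it gives Row strictly more in every row), so Column never plays it.
On the remaining 2×2 (a1, a2 vs b1, b3):
Let Row play a1 with probability p. Expected payoff against b1: 0p + 10(1−p) = −10p + 10; against b3: 7p + 1(1−p) = 6p + 1.
Setting these equal: −10p + 10 = 6p + 1 ⇒ −16p = -9 ⇒ p = 9/16, and the value is (-10)·(9/16) + 10 = 35/8.
For Column: with q = P(b1), equating a1's and a2's payoffs gives −7q + 7 = 9q + 1 ⇒ q = 3/8.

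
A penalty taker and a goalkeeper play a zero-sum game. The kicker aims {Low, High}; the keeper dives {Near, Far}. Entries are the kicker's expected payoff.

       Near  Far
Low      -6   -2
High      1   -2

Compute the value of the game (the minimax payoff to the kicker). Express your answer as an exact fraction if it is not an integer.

-2

Row minima: Low → -6, High → -2; maximin = -2.
Column maxima: Near → 1, Far → -2; minimax = -2.
Since maximin = minimax = -2, there is a saddle point and the value is -2.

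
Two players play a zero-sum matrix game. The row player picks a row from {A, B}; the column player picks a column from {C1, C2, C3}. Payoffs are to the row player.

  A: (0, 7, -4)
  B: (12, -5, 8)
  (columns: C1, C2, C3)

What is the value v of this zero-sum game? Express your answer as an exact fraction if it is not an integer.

3/2

Row minima: A → -4, B → -5; maximin = -4.
Column maxima: C1 → 12, C2 → 7, C3 → 8; minimax = 7.
-4 ≠ 7, so there is no saddle point; optimal play is mixed.
C1 is strictly dominated by C3 (it gives the row player strictly more in every row), so the column player never plays it.
On the remaining 2×2 (A, B vs C2, C3):
Let the row player play A with probability p. Expected payoff against C2: 7p + (-5)(1−p) = 12p − 5; against C3: (-4)p + 8(1−p) = −12p + 8.
Setting these equal: 12p − 5 = −12p + 8 ⇒ 24p = 13 ⇒ p = 13/24, and the value is (12)·(13/24) − 5 = 3/2.
For the column player: with q = P(C2), equating A's and B's payoffs gives 11q − 4 = −13q + 8 ⇒ q = 1/2.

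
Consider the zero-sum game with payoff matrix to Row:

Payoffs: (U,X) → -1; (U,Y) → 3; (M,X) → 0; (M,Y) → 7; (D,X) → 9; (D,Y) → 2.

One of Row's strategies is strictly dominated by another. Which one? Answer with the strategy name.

M gives a strictly higher payoff than U against every column: 0 > -1, 7 > 3.
So U is strictly dominated and Row never plays it.

U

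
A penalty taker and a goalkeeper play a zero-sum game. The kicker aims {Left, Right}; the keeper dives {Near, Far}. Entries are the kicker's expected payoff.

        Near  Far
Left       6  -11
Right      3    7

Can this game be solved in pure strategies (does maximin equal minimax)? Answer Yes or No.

No

Row minima: Left → -11, Right → 3; maximin = 3.
Column maxima: Near → 6, Far → 7; minimax = 6.
3 ≠ 6, so no pure-strategy equilibrium exists.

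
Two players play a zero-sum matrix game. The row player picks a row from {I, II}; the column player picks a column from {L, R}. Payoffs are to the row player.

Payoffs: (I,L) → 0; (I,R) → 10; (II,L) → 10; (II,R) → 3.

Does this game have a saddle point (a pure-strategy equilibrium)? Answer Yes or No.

No

Row minima: I → 0, II → 3; maximin = 3.
Column maxima: L → 10, R → 10; minimax = 10.
3 ≠ 10, so no pure-strategy equilibrium exists.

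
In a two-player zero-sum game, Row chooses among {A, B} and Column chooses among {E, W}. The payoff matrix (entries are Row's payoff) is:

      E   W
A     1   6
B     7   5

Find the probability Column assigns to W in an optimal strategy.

Row minima: A → 1, B → 5; maximin = 5.
Column maxima: E → 7, W → 6; minimax = 6.
5 ≠ 6, so there is no saddle point; optimal play is mixed.
Let Row play A with probability p. Expected payoff against E: 1p + 7(1−p) = −6p + 7; against W: 6p + 5(1−p) = p + 5.
Setting these equal: −6p + 7 = p + 5 ⇒ −7p = -2 ⇒ p = 2/7, and the value is (-6)·(2/7) + 7 = 37/7.
For Column: with q = P(E), equating A's and B's payoffs gives −5q + 6 = 2q + 5 ⇒ q = 1/7.

6/7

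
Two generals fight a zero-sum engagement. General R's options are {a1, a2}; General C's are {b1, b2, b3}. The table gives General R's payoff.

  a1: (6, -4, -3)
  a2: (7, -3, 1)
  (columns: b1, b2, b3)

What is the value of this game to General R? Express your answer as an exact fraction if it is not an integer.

Row minima: a1 → -4, a2 → -3; maximin = -3.
Column maxima: b1 → 7, b2 → -3, b3 → 1; minimax = -3.
Since maximin = minimax = -3, there is a saddle point and the value is -3.

-3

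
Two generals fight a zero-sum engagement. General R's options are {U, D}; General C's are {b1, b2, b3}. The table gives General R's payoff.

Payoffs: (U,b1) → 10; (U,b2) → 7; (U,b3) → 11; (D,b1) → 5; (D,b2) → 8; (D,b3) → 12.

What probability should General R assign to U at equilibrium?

1/2

Row minima: U → 7, D → 5; maximin = 7.
Column maxima: b1 → 10, b2 → 8, b3 → 12; minimax = 8.
7 ≠ 8, so there is no saddle point; optimal play is mixed.
b3 is strictly dominated by b1 (it gives General R strictly more in every row), so General C never plays it.
On the remaining 2×2 (U, D vs b1, b2):
Let General R play U with probability p. Expected payoff against b1: 10p + 5(1−p) = 5p + 5; against b2: 7p + 8(1−p) = −p + 8.
Setting these equal: 5p + 5 = −p + 8 ⇒ 6p = 3 ⇒ p = 1/2, and the value is (5)·(1/2) + 5 = 15/2.
For General C: with q = P(b1), equating U's and D's payoffs gives 3q + 7 = −3q + 8 ⇒ q = 1/6.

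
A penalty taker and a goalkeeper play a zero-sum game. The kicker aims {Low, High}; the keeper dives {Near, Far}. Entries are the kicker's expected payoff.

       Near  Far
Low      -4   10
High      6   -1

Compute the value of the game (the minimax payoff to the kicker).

8/3

Row minima: Low → -4, High → -1; maximin = -1.
Column maxima: Near → 6, Far → 10; minimax = 6.
-1 ≠ 6, so there is no saddle point; optimal play is mixed.
Let the kicker play Low with probability p. Expected payoff against Near: (-4)p + 6(1−p) = −10p + 6; against Far: 10p + (-1)(1−p) = 11p − 1.
Setting these equal: −10p + 6 = 11p − 1 ⇒ −21p = -7 ⇒ p = 1/3, and the value is (-10)·(1/3) + 6 = 8/3.
For the keeper: with q = P(Near), equating Low's and High's payoffs gives −14q + 10 = 7q − 1 ⇒ q = 11/21.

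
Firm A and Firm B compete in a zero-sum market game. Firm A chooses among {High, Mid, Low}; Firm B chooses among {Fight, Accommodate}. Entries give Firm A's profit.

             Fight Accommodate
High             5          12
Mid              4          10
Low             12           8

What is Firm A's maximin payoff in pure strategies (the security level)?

Row minima: High → 5, Mid → 4, Low → 8.
The best of these is 8.

8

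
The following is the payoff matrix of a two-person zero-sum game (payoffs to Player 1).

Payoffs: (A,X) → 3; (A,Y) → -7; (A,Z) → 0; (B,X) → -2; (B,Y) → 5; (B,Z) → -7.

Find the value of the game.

Row minima: A → -7, B → -7; maximin = -7.
Column maxima: X → 3, Y → 5, Z → 0; minimax = 0.
-7 ≠ 0, so there is no saddle point; optimal play is mixed.
X is strictly dominated by Z (it gives Player 1 strictly more in every row), so Player 2 never plays it.
On the remaining 2×2 (A, B vs Y, Z):
Let Player 1 play A with probability p. Expected payoff against Y: (-7)p + 5(1−p) = −12p + 5; against Z: 0p + (-7)(1−p) = 7p − 7.
Setting these equal: −12p + 5 = 7p − 7 ⇒ −19p = -12 ⇒ p = 12/19, and the value is (-12)·(12/19) + 5 = -49/19.
For Player 2: with q = P(Y), equating A's and B's payoffs gives −7q = 12q − 7 ⇒ q = 7/19.

-49/19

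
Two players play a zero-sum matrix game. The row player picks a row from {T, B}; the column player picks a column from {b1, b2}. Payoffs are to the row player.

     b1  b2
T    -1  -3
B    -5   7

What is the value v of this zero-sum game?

Row minima: T → -3, B → -5; maximin = -3.
Column maxima: b1 → -1, b2 → 7; minimax = -1.
-3 ≠ -1, so there is no saddle point; optimal play is mixed.
Let the row player play T with probability p. Expected payoff against b1: (-1)p + (-5)(1−p) = 4p − 5; against b2: (-3)p + 7(1−p) = −10p + 7.
Setting these equal: 4p − 5 = −10p + 7 ⇒ 14p = 12 ⇒ p = 6/7, and the value is (4)·(6/7) − 5 = -11/7.
For the column player: with q = P(b1), equating T's and B's payoffs gives 2q − 3 = −12q + 7 ⇒ q = 5/7.

-11/7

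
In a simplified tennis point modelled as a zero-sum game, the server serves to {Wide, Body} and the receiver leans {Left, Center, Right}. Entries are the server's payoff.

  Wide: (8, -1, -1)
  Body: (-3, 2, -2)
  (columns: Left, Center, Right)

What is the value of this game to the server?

Row minima: Wide → -1, Body → -3; maximin = -1.
Column maxima: Left → 8, Center → 2, Right → -1; minimax = -1.
Since maximin = minimax = -1, there is a saddle point and the value is -1.

-1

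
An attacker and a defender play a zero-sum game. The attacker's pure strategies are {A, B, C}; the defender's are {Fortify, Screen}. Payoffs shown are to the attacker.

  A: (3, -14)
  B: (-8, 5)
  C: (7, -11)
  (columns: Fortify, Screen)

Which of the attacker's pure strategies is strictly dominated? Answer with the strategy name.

C gives a strictly higher payoff than A against every column: 7 > 3, -11 > -14.
So A is strictly dominated and the attacker never plays it.

A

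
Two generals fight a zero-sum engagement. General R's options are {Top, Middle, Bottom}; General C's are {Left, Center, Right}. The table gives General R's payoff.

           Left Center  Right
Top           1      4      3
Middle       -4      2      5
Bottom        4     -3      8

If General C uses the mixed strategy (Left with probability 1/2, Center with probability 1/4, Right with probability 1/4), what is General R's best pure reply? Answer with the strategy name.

Bottom

Expected payoff of Top: (1/2)·1 + (1/4)·4 + (1/4)·3 = 9/4.
Expected payoff of Middle: (1/2)·(-4) + (1/4)·2 + (1/4)·5 = -1/4.
Expected payoff of Bottom: (1/2)·4 + (1/4)·(-3) + (1/4)·8 = 13/4.
The largest is 13/4, so General R's best response is Bottom.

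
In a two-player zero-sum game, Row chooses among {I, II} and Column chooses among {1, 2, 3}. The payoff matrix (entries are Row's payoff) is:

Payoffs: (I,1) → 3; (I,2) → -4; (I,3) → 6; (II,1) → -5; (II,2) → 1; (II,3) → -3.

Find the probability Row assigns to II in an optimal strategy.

Row minima: I → -4, II → -5; maximin = -4.
Column maxima: 1 → 3, 2 → 1, 3 → 6; minimax = 1.
-4 ≠ 1, so there is no saddle point; optimal play is mixed.
3 is strictly dominated by 1 (it gives Row strictly more in every row), so Column never plays it.
On the remaining 2×2 (I, II vs 1, 2):
Let Row play I with probability p. Expected payoff against 1: 3p + (-5)(1−p) = 8p − 5; against 2: (-4)p + 1(1−p) = −5p + 1.
Setting these equal: 8p − 5 = −5p + 1 ⇒ 13p = 6 ⇒ p = 6/13, and the value is (8)·(6/13) − 5 = -17/13.
For Column: with q = P(1), equating I's and II's payoffs gives 7q − 4 = −6q + 1 ⇒ q = 5/13.

7/13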